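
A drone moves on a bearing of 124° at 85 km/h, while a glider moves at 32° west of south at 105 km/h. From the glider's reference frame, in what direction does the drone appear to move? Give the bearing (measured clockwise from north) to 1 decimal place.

071.8°

Taking east as x and north as y: drone velocity = (70.468, -47.531) km/h; glider velocity = (-55.642, -89.045) km/h.
Velocity of drone relative to glider = (70.468, -47.531) − (-55.642, -89.045) = (126.110, 41.514) km/h.
Bearing = atan2(126.11, 41.51) = 71.78° clockwise from north.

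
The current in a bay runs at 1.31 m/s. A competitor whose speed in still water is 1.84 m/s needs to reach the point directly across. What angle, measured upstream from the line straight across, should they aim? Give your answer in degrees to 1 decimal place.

To cancel the current, the upstream component of the competitor's velocity must equal the flow: 1.84 sin θ = 1.31.
sin θ = 1.31 / 1.84 = 0.7120.
θ = arcsin(0.7120) = 45.394°.

45.4°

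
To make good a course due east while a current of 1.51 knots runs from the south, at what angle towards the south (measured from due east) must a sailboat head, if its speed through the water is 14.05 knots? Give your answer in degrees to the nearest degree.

The current pushes perpendicular to the desired track; the heading must have a component into the current equal to 1.51 knots: 14.05 sin θ = 1.51.
sin θ = 0.1075, so θ = 6.170°.

6°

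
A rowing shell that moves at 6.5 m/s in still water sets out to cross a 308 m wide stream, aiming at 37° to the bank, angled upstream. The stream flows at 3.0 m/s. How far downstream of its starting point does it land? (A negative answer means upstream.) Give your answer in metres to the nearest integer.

-173 m

Perpendicular speed = 3.912 m/s; crossing time = 308 / 3.912 = 78.736 s.
Net downstream speed = -2.191 m/s.
Drift = -2.191 × 78.736 = -172.521 m (upstream).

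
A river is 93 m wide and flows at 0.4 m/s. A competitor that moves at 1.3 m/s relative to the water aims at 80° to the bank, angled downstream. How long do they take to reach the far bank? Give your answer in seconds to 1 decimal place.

72.6 s

The component of the competitor's velocity perpendicular to the bank is 1.3 × sin 80° = 1.280 m/s.
The current is parallel to the bank, so it does not affect the crossing time.
Time = 93 / 1.280 = 72.642 s.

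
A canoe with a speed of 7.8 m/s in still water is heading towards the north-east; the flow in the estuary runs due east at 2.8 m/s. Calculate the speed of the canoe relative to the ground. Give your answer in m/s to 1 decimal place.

Taking east as x and north as y: velocity relative to the water = (5.515, 5.515) m/s; the water relative to ground = (2.800, 0.000) m/s.
Velocity relative to ground = (5.515, 5.515) + (2.800, 0.000) = (8.315, 5.515) m/s.
Speed = |(8.315, 5.515)| = 9.978 m/s.

10.0 m/s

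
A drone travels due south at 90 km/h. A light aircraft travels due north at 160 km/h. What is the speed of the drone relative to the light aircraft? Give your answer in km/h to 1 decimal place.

250.0 km/h

Taking east as x and north as y: drone velocity = (0.000, -90.000) km/h; light aircraft velocity = (0.000, 160.000) km/h.
Velocity of drone relative to light aircraft = (0.000, -90.000) − (0.000, 160.000) = (0.000, -250.000) km/h.
Magnitude = |(0.000, -250.000)| = 250.000 km/h.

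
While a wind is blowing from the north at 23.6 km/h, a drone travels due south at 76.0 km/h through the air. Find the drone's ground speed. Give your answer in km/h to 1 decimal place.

99.6 km/h

Taking east as x and north as y: velocity relative to the air = (0.000, -76.000) km/h; the air relative to ground = (0.000, -23.600) km/h.
Velocity relative to ground = (0.000, -76.000) + (0.000, -23.600) = (0.000, -99.600) km/h.
Speed = |(0.000, -99.600)| = 99.600 km/h.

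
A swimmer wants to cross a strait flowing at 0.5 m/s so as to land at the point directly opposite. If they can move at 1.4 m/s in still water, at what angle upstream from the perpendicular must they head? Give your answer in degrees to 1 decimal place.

20.9°

To cancel the current, the upstream component of the swimmer's velocity must equal the flow: 1.4 sin θ = 0.5.
sin θ = 0.5 / 1.4 = 0.3571.
θ = arcsin(0.3571) = 20.925°.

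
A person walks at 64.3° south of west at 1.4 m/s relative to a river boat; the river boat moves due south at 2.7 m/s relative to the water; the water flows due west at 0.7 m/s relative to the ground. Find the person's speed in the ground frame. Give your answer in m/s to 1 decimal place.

In east/north components (m/s): person relative to river boat = (-0.607, -1.262); river boat relative to water = (0.000, -2.700); water relative to ground = (-0.700, 0.000).
Sum = (-1.307, -3.962) m/s.
Speed = |(-1.307, -3.962)| = 4.172 m/s.

4.2 m/s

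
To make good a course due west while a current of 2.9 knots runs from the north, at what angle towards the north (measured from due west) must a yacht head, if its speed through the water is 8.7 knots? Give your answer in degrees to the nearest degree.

19°

The current pushes perpendicular to the desired track; the heading must have a component into the current equal to 2.9 knots: 8.7 sin θ = 2.9.
sin θ = 0.3333, so θ = 19.471°.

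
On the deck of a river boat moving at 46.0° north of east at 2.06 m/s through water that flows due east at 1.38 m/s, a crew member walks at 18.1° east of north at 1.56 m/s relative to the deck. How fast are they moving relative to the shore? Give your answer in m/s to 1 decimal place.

4.4 m/s

In east/north components (m/s): crew member relative to river boat = (0.485, 1.483); river boat relative to water = (1.431, 1.482); water relative to ground = (1.380, 0.000).
Sum = (3.296, 2.965) m/s.
Speed = |(3.296, 2.965)| = 4.433 m/s.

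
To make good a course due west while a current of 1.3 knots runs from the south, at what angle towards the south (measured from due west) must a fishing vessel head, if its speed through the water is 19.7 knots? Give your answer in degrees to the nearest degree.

The current pushes perpendicular to the desired track; the heading must have a component into the current equal to 1.3 knots: 19.7 sin θ = 1.3.
sin θ = 0.0660, so θ = 3.784°.

4°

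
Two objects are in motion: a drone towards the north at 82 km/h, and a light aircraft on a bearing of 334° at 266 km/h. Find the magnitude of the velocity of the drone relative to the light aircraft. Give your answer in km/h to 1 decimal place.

195.6 km/h

Taking east as x and north as y: drone velocity = (0.000, 82.000) km/h; light aircraft velocity = (-116.607, 239.079) km/h.
Velocity of drone relative to light aircraft = (0.000, 82.000) − (-116.607, 239.079) = (116.607, -157.079) km/h.
Magnitude = |(116.607, -157.079)| = 195.630 km/h.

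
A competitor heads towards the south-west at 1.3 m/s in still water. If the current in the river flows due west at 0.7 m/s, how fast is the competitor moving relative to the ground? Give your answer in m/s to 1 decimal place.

1.9 m/s

Taking east as x and north as y: velocity relative to the water = (-0.919, -0.919) m/s; the water relative to ground = (-0.700, 0.000) m/s.
Velocity relative to ground = (-0.919, -0.919) + (-0.700, 0.000) = (-1.619, -0.919) m/s.
Speed = |(-1.619, -0.919)| = 1.862 m/s.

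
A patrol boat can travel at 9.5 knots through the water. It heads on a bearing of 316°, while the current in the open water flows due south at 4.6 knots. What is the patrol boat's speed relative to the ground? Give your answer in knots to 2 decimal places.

6.97 knots

Taking east as x and north as y: velocity relative to the water = (-6.599, 6.834) knots; the water relative to ground = (0.000, -4.600) knots.
Velocity relative to ground = (-6.599, 6.834) + (0.000, -4.600) = (-6.599, 2.234) knots.
Speed = |(-6.599, 2.234)| = 6.967 knots.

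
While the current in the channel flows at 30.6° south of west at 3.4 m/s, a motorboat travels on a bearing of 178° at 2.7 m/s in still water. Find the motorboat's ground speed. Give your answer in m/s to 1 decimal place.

5.3 m/s

Taking east as x and north as y: velocity relative to the water = (0.094, -2.698) m/s; the water relative to ground = (-2.927, -1.731) m/s.
Velocity relative to ground = (0.094, -2.698) + (-2.927, -1.731) = (-2.832, -4.429) m/s.
Speed = |(-2.832, -4.429)| = 5.257 m/s.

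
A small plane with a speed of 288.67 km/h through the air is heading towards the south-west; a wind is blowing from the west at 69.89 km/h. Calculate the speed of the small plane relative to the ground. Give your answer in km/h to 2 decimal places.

244.30 km/h

Taking east as x and north as y: velocity relative to the air = (-204.121, -204.121) km/h; the air relative to ground = (69.890, 0.000) km/h.
Velocity relative to ground = (-204.121, -204.121) + (69.890, 0.000) = (-134.231, -204.121) km/h.
Speed = |(-134.231, -204.121)| = 244.301 km/h.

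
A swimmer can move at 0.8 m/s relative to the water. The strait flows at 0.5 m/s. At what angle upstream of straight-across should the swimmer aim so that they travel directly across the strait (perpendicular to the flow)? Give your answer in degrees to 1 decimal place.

38.7°

To cancel the current, the upstream component of the swimmer's velocity must equal the flow: 0.8 sin θ = 0.5.
sin θ = 0.5 / 0.8 = 0.6250.
θ = arcsin(0.6250) = 38.682°.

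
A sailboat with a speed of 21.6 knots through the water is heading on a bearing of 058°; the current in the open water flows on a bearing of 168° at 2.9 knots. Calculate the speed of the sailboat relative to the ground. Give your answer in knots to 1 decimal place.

20.8 knots

Taking east as x and north as y: velocity relative to the water = (18.318, 11.446) knots; the water relative to ground = (0.603, -2.837) knots.
Velocity relative to ground = (18.318, 11.446) + (0.603, -2.837) = (18.921, 8.610) knots.
Speed = |(18.921, 8.610)| = 20.788 knots.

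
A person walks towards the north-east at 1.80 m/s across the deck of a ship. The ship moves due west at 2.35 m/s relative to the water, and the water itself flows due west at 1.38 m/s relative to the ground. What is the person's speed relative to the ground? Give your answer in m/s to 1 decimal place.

In east/north components (m/s): person relative to ship = (1.273, 1.273); ship relative to water = (-2.350, 0.000); water relative to ground = (-1.380, 0.000).
Sum = (-2.457, 1.273) m/s.
Speed = |(-2.457, 1.273)| = 2.767 m/s.

2.8 m/s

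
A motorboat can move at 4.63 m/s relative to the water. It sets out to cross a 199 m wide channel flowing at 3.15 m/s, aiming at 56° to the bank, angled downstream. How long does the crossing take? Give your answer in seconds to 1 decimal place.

51.8 s

The component of the motorboat's velocity perpendicular to the bank is 4.63 × sin 56° = 3.838 m/s.
The current is parallel to the bank, so it does not affect the crossing time.
Time = 199 / 3.838 = 51.844 s.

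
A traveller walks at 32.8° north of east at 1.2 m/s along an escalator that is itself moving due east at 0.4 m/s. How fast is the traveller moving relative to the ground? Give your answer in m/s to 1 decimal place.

Taking east as x and north as y: escalator velocity = (0.400, 0.000) m/s; traveller velocity relative to escalator = (1.009, 0.650) m/s.
Velocity relative to ground = (0.400, 0.000) + (1.009, 0.650) = (1.409, 0.650) m/s.
Speed = |(1.409, 0.650)| = 1.551 m/s.

1.6 m/s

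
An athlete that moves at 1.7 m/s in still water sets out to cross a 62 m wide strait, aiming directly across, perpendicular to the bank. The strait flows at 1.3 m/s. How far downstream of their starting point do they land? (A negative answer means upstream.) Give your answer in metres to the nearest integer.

47 m

Perpendicular speed = 1.700 m/s; crossing time = 62 / 1.700 = 36.471 s.
Net downstream speed = 1.300 m/s.
Drift = 1.300 × 36.471 = 47.412 m (downstream).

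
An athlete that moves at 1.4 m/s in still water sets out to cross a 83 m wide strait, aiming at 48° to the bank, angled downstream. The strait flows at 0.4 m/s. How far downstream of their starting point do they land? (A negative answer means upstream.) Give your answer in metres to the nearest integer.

107 m

Perpendicular speed = 1.040 m/s; crossing time = 83 / 1.040 = 79.777 s.
Net downstream speed = 1.337 m/s.
Drift = 1.337 × 79.777 = 106.644 m (downstream).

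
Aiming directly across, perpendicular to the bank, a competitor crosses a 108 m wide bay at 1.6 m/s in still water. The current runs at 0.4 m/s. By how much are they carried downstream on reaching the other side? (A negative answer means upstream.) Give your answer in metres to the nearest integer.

27 m

Perpendicular speed = 1.600 m/s; crossing time = 108 / 1.600 = 67.500 s.
Net downstream speed = 0.400 m/s.
Drift = 0.400 × 67.500 = 27.000 m (downstream).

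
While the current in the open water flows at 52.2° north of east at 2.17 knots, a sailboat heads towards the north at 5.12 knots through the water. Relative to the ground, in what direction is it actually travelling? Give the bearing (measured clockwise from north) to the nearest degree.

011°

Taking east as x and north as y: velocity relative to the water = (0.000, 5.120) knots; the water relative to ground = (1.330, 1.715) knots.
Velocity relative to ground = (0.000, 5.120) + (1.330, 1.715) = (1.330, 6.835) knots.
Bearing = atan2(1.33, 6.83) = 11.01° clockwise from north.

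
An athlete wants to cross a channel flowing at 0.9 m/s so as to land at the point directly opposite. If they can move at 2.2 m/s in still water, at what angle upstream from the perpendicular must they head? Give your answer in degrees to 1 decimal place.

24.1°

To cancel the current, the upstream component of the athlete's velocity must equal the flow: 2.2 sin θ = 0.9.
sin θ = 0.9 / 2.2 = 0.4091.
θ = arcsin(0.4091) = 24.148°.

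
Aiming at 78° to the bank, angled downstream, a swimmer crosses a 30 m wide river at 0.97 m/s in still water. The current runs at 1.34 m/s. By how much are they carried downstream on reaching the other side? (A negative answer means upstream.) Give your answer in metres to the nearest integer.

Perpendicular speed = 0.949 m/s; crossing time = 30 / 0.949 = 31.619 s.
Net downstream speed = 1.542 m/s.
Drift = 1.542 × 31.619 = 48.746 m (downstream).

49 m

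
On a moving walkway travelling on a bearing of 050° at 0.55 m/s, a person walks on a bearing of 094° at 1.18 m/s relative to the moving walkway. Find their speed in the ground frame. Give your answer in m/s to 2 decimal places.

1.62 m/s

Taking east as x and north as y: moving walkway velocity = (0.421, 0.354) m/s; person velocity relative to moving walkway = (1.177, -0.082) m/s.
Velocity relative to ground = (0.421, 0.354) + (1.177, -0.082) = (1.598, 0.271) m/s.
Speed = |(1.598, 0.271)| = 1.621 m/s.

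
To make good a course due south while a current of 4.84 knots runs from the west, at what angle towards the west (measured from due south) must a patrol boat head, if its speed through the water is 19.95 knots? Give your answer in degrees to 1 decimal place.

The current pushes perpendicular to the desired track; the heading must have a component into the current equal to 4.84 knots: 19.95 sin θ = 4.84.
sin θ = 0.2426, so θ = 14.040°.

14.0°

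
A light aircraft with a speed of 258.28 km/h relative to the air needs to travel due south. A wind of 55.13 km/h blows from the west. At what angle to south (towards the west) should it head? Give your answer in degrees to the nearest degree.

12°

The wind pushes perpendicular to the desired track; the heading must have a component into the wind equal to 55.13 km/h: 258.28 sin θ = 55.13.
sin θ = 0.2135, so θ = 12.325°.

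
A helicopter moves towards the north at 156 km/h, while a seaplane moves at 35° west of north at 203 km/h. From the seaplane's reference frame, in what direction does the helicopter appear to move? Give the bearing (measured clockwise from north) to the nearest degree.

095°

Taking east as x and north as y: helicopter velocity = (0.000, 156.000) km/h; seaplane velocity = (-116.436, 166.288) km/h.
Velocity of helicopter relative to seaplane = (0.000, 156.000) − (-116.436, 166.288) = (116.436, -10.288) km/h.
Bearing = atan2(116.44, -10.29) = 95.05° clockwise from north.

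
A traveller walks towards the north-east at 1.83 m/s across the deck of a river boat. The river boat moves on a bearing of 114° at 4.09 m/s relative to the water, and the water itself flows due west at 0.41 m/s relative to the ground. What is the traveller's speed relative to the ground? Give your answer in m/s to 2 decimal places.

In east/north components (m/s): traveller relative to river boat = (1.294, 1.294); river boat relative to water = (3.736, -1.664); water relative to ground = (-0.410, 0.000).
Sum = (4.620, -0.370) m/s.
Speed = |(4.620, -0.370)| = 4.635 m/s.

4.64 m/s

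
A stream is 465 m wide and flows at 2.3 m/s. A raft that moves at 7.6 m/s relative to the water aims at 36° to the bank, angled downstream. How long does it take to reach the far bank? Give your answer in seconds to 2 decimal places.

The component of the raft's velocity perpendicular to the bank is 7.6 × sin 36° = 4.467 m/s.
The current is parallel to the bank, so it does not affect the crossing time.
Time = 465 / 4.467 = 104.093 s.

104.09 s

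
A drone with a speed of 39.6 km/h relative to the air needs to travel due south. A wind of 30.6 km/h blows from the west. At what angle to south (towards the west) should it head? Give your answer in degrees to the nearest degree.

51°

The wind pushes perpendicular to the desired track; the heading must have a component into the wind equal to 30.6 km/h: 39.6 sin θ = 30.6.
sin θ = 0.7727, so θ = 50.599°.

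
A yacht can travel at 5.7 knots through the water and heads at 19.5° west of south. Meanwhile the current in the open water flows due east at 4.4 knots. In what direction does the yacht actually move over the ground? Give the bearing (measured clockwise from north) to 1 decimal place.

155.1°

Taking east as x and north as y: velocity relative to the water = (-1.903, -5.373) knots; the water relative to ground = (4.400, 0.000) knots.
Velocity relative to ground = (-1.903, -5.373) + (4.400, 0.000) = (2.497, -5.373) knots.
Bearing = atan2(2.50, -5.37) = 155.07° clockwise from north.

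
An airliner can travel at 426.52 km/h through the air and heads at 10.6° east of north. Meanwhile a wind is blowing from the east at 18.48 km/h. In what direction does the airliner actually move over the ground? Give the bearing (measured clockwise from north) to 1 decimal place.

008.1°

Taking east as x and north as y: velocity relative to the air = (78.459, 419.242) km/h; the air relative to ground = (-18.480, 0.000) km/h.
Velocity relative to ground = (78.459, 419.242) + (-18.480, 0.000) = (59.979, 419.242) km/h.
Bearing = atan2(59.98, 419.24) = 8.14° clockwise from north.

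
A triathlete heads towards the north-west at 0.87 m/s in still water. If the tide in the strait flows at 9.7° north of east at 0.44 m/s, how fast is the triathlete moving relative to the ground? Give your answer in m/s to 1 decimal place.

0.7 m/s

Taking east as x and north as y: velocity relative to the water = (-0.615, 0.615) m/s; the water relative to ground = (0.434, 0.074) m/s.
Velocity relative to ground = (-0.615, 0.615) + (0.434, 0.074) = (-0.181, 0.689) m/s.
Speed = |(-0.181, 0.689)| = 0.713 m/s.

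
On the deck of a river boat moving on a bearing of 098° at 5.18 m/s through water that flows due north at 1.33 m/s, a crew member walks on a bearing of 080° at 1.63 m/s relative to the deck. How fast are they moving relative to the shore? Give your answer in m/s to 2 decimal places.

6.79 m/s

In east/north components (m/s): crew member relative to river boat = (1.605, 0.283); river boat relative to water = (5.130, -0.721); water relative to ground = (0.000, 1.330).
Sum = (6.735, 0.892) m/s.
Speed = |(6.735, 0.892)| = 6.794 m/s.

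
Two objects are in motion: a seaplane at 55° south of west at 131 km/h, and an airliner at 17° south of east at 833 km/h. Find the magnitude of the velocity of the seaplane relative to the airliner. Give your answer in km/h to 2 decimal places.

882.32 km/h

Taking east as x and north as y: seaplane velocity = (-75.139, -107.309) km/h; airliner velocity = (796.602, -243.546) km/h.
Velocity of seaplane relative to airliner = (-75.139, -107.309) − (796.602, -243.546) = (-871.740, 136.237) km/h.
Magnitude = |(-871.740, 136.237)| = 882.322 km/h.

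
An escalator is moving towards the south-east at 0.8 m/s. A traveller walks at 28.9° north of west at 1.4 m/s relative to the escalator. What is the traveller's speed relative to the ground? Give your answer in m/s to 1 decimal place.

0.7 m/s

Taking east as x and north as y: escalator velocity = (0.566, -0.566) m/s; traveller velocity relative to escalator = (-1.226, 0.677) m/s.
Velocity relative to ground = (0.566, -0.566) + (-1.226, 0.677) = (-0.660, 0.111) m/s.
Speed = |(-0.660, 0.111)| = 0.669 m/s.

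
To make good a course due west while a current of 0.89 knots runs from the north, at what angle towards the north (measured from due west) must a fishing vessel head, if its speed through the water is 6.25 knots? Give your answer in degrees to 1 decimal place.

8.2°

The current pushes perpendicular to the desired track; the heading must have a component into the current equal to 0.89 knots: 6.25 sin θ = 0.89.
sin θ = 0.1424, so θ = 8.187°.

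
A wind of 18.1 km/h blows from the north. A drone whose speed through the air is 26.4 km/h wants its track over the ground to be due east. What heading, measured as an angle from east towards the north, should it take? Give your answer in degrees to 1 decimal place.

The wind pushes perpendicular to the desired track; the heading must have a component into the wind equal to 18.1 km/h: 26.4 sin θ = 18.1.
sin θ = 0.6856, so θ = 43.283°.

43.3°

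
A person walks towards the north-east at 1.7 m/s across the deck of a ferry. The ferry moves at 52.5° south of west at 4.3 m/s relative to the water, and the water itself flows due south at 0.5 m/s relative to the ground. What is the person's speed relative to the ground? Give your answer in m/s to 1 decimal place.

3.1 m/s

In east/north components (m/s): person relative to ferry = (1.202, 1.202); ferry relative to water = (-2.618, -3.411); water relative to ground = (0.000, -0.500).
Sum = (-1.416, -2.709) m/s.
Speed = |(-1.416, -2.709)| = 3.057 m/s.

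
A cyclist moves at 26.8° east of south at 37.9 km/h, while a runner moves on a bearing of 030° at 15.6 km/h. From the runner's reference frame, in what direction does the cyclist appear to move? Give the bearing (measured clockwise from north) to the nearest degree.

169°

Taking east as x and north as y: cyclist velocity = (17.088, -33.829) km/h; runner velocity = (7.800, 13.510) km/h.
Velocity of cyclist relative to runner = (17.088, -33.829) − (7.800, 13.510) = (9.288, -47.339) km/h.
Bearing = atan2(9.29, -47.34) = 168.90° clockwise from north.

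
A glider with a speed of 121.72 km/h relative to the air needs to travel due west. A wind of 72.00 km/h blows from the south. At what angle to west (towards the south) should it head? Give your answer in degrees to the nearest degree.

The wind pushes perpendicular to the desired track; the heading must have a component into the wind equal to 72.00 km/h: 121.72 sin θ = 72.00.
sin θ = 0.5915, so θ = 36.265°.

36°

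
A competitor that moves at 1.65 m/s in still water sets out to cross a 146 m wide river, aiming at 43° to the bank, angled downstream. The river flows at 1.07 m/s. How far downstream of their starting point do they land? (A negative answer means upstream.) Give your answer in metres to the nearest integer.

295 m

Perpendicular speed = 1.125 m/s; crossing time = 146 / 1.125 = 129.743 s.
Net downstream speed = 2.277 m/s.
Drift = 2.277 × 129.743 = 295.391 m (downstream).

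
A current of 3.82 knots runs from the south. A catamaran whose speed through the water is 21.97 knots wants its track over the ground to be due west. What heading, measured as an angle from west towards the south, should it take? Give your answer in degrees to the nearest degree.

The current pushes perpendicular to the desired track; the heading must have a component into the current equal to 3.82 knots: 21.97 sin θ = 3.82.
sin θ = 0.1739, so θ = 10.013°.

10°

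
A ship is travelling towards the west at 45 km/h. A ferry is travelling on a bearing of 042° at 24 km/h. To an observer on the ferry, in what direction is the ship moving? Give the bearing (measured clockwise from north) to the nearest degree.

Taking east as x and north as y: ship velocity = (-45.000, 0.000) km/h; ferry velocity = (16.059, 17.835) km/h.
Velocity of ship relative to ferry = (-45.000, 0.000) − (16.059, 17.835) = (-61.059, -17.835) km/h.
Bearing = atan2(-61.06, -17.84) = 253.72° clockwise from north.

254°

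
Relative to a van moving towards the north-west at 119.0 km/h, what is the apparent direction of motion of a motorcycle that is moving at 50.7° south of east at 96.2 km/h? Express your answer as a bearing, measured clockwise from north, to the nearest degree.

138°

Taking east as x and north as y: motorcycle velocity = (60.931, -74.443) km/h; van velocity = (-84.146, 84.146) km/h.
Velocity of motorcycle relative to van = (60.931, -74.443) − (-84.146, 84.146) = (145.077, -158.589) km/h.
Bearing = atan2(145.08, -158.59) = 137.55° clockwise from north.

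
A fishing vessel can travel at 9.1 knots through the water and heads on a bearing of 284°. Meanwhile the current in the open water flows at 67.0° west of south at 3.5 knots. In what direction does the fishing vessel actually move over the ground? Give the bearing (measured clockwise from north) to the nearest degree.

274°

Taking east as x and north as y: velocity relative to the water = (-8.830, 2.201) knots; the water relative to ground = (-3.222, -1.368) knots.
Velocity relative to ground = (-8.830, 2.201) + (-3.222, -1.368) = (-12.051, 0.834) knots.
Bearing = atan2(-12.05, 0.83) = 273.96° clockwise from north.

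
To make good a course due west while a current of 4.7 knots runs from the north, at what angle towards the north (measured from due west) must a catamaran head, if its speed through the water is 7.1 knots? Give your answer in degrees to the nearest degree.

The current pushes perpendicular to the desired track; the heading must have a component into the current equal to 4.7 knots: 7.1 sin θ = 4.7.
sin θ = 0.6620, so θ = 41.450°.

41°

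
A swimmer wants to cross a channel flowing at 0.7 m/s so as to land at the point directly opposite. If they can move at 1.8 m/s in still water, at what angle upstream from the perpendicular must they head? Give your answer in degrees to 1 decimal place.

To cancel the current, the upstream component of the swimmer's velocity must equal the flow: 1.8 sin θ = 0.7.
sin θ = 0.7 / 1.8 = 0.3889.
θ = arcsin(0.3889) = 22.885°.

22.9°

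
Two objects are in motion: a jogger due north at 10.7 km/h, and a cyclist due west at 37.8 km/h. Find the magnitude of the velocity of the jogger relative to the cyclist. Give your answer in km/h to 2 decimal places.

Taking east as x and north as y: jogger velocity = (0.000, 10.700) km/h; cyclist velocity = (-37.800, 0.000) km/h.
Velocity of jogger relative to cyclist = (0.000, 10.700) − (-37.800, 0.000) = (37.800, 10.700) km/h.
Magnitude = |(37.800, 10.700)| = 39.285 km/h.

39.29 km/h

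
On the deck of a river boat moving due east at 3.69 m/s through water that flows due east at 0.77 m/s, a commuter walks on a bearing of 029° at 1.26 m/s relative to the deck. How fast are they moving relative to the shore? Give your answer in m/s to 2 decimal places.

5.19 m/s

In east/north components (m/s): commuter relative to river boat = (0.611, 1.102); river boat relative to water = (3.690, 0.000); water relative to ground = (0.770, 0.000).
Sum = (5.071, 1.102) m/s.
Speed = |(5.071, 1.102)| = 5.189 m/s.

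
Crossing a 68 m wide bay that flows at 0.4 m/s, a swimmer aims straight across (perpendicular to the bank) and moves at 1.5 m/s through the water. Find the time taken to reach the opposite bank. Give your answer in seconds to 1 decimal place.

The component of the swimmer's velocity perpendicular to the bank is 1.5 m/s.
The current is parallel to the bank, so it does not affect the crossing time.
Time = 68 / 1.500 = 45.333 s.

45.3 s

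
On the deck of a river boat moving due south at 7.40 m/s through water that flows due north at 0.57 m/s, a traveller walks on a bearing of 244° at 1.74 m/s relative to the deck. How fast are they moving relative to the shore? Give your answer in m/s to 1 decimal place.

7.8 m/s

In east/north components (m/s): traveller relative to river boat = (-1.564, -0.763); river boat relative to water = (0.000, -7.400); water relative to ground = (0.000, 0.570).
Sum = (-1.564, -7.593) m/s.
Speed = |(-1.564, -7.593)| = 7.752 m/s.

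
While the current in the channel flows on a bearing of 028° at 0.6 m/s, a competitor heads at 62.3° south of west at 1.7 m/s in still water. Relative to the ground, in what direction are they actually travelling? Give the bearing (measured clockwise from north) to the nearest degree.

Taking east as x and north as y: velocity relative to the water = (-0.790, -1.505) m/s; the water relative to ground = (0.282, 0.530) m/s.
Velocity relative to ground = (-0.790, -1.505) + (0.282, 0.530) = (-0.509, -0.975) m/s.
Bearing = atan2(-0.51, -0.98) = 207.54° clockwise from north.

208°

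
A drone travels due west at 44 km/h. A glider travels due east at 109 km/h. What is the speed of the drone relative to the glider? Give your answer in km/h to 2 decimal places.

153.00 km/h

Taking east as x and north as y: drone velocity = (-44.000, 0.000) km/h; glider velocity = (109.000, 0.000) km/h.
Velocity of drone relative to glider = (-44.000, 0.000) − (109.000, 0.000) = (-153.000, 0.000) km/h.
Magnitude = |(-153.000, 0.000)| = 153.000 km/h.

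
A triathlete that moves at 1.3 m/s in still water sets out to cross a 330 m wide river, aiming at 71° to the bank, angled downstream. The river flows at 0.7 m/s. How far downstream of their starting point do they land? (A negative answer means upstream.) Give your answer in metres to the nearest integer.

302 m

Perpendicular speed = 1.229 m/s; crossing time = 330 / 1.229 = 268.473 s.
Net downstream speed = 1.123 m/s.
Drift = 1.123 × 268.473 = 301.559 m (downstream).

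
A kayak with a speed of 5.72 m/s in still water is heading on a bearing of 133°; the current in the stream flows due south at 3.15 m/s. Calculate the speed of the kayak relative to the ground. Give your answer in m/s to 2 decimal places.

8.20 m/s

Taking east as x and north as y: velocity relative to the water = (4.183, -3.901) m/s; the water relative to ground = (0.000, -3.150) m/s.
Velocity relative to ground = (4.183, -3.901) + (0.000, -3.150) = (4.183, -7.051) m/s.
Speed = |(4.183, -7.051)| = 8.199 m/s.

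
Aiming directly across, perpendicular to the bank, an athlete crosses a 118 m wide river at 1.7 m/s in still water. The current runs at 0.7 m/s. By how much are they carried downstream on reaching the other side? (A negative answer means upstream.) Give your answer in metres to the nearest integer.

Perpendicular speed = 1.700 m/s; crossing time = 118 / 1.700 = 69.412 s.
Net downstream speed = 0.700 m/s.
Drift = 0.700 × 69.412 = 48.588 m (downstream).

49 m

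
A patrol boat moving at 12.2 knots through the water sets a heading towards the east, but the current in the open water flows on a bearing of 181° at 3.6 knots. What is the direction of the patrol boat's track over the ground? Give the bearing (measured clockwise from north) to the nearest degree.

107°

Taking east as x and north as y: velocity relative to the water = (12.200, 0.000) knots; the water relative to ground = (-0.063, -3.599) knots.
Velocity relative to ground = (12.200, 0.000) + (-0.063, -3.599) = (12.137, -3.599) knots.
Bearing = atan2(12.14, -3.60) = 106.52° clockwise from north.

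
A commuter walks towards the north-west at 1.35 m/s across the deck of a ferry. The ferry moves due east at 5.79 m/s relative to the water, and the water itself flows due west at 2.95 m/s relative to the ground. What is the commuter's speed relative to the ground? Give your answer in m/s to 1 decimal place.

In east/north components (m/s): commuter relative to ferry = (-0.955, 0.955); ferry relative to water = (5.790, 0.000); water relative to ground = (-2.950, 0.000).
Sum = (1.885, 0.955) m/s.
Speed = |(1.885, 0.955)| = 2.113 m/s.

2.1 m/s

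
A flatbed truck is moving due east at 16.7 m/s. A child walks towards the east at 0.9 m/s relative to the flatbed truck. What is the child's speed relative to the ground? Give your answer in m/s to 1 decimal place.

17.6 m/s

Taking east as x and north as y: flatbed truck velocity = (16.700, 0.000) m/s; child velocity relative to flatbed truck = (0.900, 0.000) m/s.
Velocity relative to ground = (16.700, 0.000) + (0.900, 0.000) = (17.600, 0.000) m/s.
Speed = |(17.600, 0.000)| = 17.600 m/s.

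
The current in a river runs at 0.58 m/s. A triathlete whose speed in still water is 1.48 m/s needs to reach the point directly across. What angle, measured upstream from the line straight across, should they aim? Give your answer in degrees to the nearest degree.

23°

To cancel the current, the upstream component of the triathlete's velocity must equal the flow: 1.48 sin θ = 0.58.
sin θ = 0.58 / 1.48 = 0.3919.
θ = arcsin(0.3919) = 23.072°.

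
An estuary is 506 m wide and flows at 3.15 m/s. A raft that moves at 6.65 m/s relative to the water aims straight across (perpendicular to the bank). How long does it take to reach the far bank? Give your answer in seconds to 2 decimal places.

The component of the raft's velocity perpendicular to the bank is 6.65 m/s.
Only the cross-stream component determines the crossing time; the current contributes nothing perpendicular to the bank.
Time = 506 / 6.650 = 76.090 s.

76.09 s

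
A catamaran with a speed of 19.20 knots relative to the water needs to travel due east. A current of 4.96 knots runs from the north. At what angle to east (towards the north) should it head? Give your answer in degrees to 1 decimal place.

The current pushes perpendicular to the desired track; the heading must have a component into the current equal to 4.96 knots: 19.20 sin θ = 4.96.
sin θ = 0.2583, so θ = 14.971°.

15.0°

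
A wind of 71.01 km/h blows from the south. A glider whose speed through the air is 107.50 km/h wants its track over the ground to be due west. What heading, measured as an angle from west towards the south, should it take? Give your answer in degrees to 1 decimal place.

The wind pushes perpendicular to the desired track; the heading must have a component into the wind equal to 71.01 km/h: 107.50 sin θ = 71.01.
sin θ = 0.6606, so θ = 41.342°.

41.3°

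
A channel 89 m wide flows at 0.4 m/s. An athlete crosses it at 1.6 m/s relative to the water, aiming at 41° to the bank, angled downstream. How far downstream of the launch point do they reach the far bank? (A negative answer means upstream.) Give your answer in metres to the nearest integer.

136 m

Perpendicular speed = 1.050 m/s; crossing time = 89 / 1.050 = 84.787 s.
Net downstream speed = 1.608 m/s.
Drift = 1.608 × 84.787 = 136.297 m (downstream).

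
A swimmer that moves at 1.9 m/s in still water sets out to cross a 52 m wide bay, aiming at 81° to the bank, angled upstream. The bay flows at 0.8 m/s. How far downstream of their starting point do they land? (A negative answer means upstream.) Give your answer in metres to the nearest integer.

Perpendicular speed = 1.877 m/s; crossing time = 52 / 1.877 = 27.710 s.
Net downstream speed = 0.503 m/s.
Drift = 0.503 × 27.710 = 13.932 m (downstream).

14 m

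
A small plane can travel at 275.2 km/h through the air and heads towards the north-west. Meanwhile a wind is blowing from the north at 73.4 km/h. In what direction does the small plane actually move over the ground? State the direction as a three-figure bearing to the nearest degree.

302°

Taking east as x and north as y: velocity relative to the air = (-194.596, 194.596) km/h; the air relative to ground = (0.000, -73.400) km/h.
Velocity relative to ground = (-194.596, 194.596) + (0.000, -73.400) = (-194.596, 121.196) km/h.
Bearing = atan2(-194.60, 121.20) = 301.91° clockwise from north.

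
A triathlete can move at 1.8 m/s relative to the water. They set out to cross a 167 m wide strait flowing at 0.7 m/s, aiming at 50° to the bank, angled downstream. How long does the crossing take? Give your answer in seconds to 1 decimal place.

121.1 s

The component of the triathlete's velocity perpendicular to the bank is 1.8 × sin 50° = 1.379 m/s.
The flow acts along the bank and has no component across it.
Time = 167 / 1.379 = 121.113 s.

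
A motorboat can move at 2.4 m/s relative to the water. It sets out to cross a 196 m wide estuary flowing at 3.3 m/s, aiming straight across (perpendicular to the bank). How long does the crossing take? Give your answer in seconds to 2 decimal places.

81.67 s

The component of the motorboat's velocity perpendicular to the bank is 2.4 m/s.
The flow acts along the bank and has no component across it.
Time = 196 / 2.400 = 81.667 s.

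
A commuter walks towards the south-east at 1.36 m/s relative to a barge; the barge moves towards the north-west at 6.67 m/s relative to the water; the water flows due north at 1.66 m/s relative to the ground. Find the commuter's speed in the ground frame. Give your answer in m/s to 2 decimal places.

In east/north components (m/s): commuter relative to barge = (0.962, -0.962); barge relative to water = (-4.716, 4.716); water relative to ground = (0.000, 1.660).
Sum = (-3.755, 5.415) m/s.
Speed = |(-3.755, 5.415)| = 6.589 m/s.

6.59 m/s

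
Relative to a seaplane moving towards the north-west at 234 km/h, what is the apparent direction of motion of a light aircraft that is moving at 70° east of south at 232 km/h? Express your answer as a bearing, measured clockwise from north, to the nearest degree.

Taking east as x and north as y: light aircraft velocity = (218.009, -79.349) km/h; seaplane velocity = (-165.463, 165.463) km/h.
Velocity of light aircraft relative to seaplane = (218.009, -79.349) − (-165.463, 165.463) = (383.472, -244.812) km/h.
Bearing = atan2(383.47, -244.81) = 122.55° clockwise from north.

123°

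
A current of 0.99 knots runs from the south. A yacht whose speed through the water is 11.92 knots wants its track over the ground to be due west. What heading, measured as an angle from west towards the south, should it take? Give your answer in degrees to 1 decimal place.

The current pushes perpendicular to the desired track; the heading must have a component into the current equal to 0.99 knots: 11.92 sin θ = 0.99.
sin θ = 0.0831, so θ = 4.764°.

4.8°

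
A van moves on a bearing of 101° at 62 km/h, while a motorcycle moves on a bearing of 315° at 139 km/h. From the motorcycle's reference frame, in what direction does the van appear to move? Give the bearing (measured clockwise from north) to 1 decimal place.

Taking east as x and north as y: van velocity = (60.861, -11.830) km/h; motorcycle velocity = (-98.288, 98.288) km/h.
Velocity of van relative to motorcycle = (60.861, -11.830) − (-98.288, 98.288) = (159.149, -110.118) km/h.
Bearing = atan2(159.15, -110.12) = 124.68° clockwise from north.

124.7°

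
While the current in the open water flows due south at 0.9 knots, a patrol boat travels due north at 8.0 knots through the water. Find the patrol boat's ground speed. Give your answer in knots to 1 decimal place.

Taking east as x and north as y: velocity relative to the water = (0.000, 8.000) knots; the water relative to ground = (0.000, -0.900) knots.
Velocity relative to ground = (0.000, 8.000) + (0.000, -0.900) = (0.000, 7.100) knots.
Speed = |(0.000, 7.100)| = 7.100 knots.

7.1 knots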